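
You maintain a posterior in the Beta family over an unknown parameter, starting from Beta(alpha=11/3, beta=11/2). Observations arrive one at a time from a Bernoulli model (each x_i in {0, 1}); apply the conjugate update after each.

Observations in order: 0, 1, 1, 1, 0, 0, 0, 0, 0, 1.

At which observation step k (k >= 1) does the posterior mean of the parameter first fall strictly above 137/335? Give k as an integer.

obs 1: x=0 → posterior Beta(11/3, 13/2)
obs 2: x=1 → posterior Beta(14/3, 13/2)
obs 3: x=1 → posterior Beta(17/3, 13/2)
obs 4: x=1 → posterior Beta(20/3, 13/2)
obs 5: x=0 → posterior Beta(20/3, 15/2)
obs 6: x=0 → posterior Beta(20/3, 17/2)
obs 7: x=0 → posterior Beta(20/3, 19/2)
obs 8: x=0 → posterior Beta(20/3, 21/2)
obs 9: x=0 → posterior Beta(20/3, 23/2)
obs 10: x=1 → posterior Beta(23/3, 23/2)

k = 2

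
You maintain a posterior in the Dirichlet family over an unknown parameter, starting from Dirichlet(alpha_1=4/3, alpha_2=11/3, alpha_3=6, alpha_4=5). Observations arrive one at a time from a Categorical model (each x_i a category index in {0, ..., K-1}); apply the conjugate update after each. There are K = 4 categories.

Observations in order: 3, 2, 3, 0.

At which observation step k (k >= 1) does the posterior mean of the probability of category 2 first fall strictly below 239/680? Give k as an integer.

k = 4

obs 1: x=3 → posterior Dirichlet(4/3, 11/3, 6, 6)
obs 2: x=2 → posterior Dirichlet(4/3, 11/3, 7, 6)
obs 3: x=3 → posterior Dirichlet(4/3, 11/3, 7, 7)
obs 4: x=0 → posterior Dirichlet(7/3, 11/3, 7, 7)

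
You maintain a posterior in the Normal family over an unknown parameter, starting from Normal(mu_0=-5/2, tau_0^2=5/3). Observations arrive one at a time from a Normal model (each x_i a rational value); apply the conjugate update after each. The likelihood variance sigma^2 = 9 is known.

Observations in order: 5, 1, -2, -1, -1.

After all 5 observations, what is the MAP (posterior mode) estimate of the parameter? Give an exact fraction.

obs 1: x=5 → posterior Normal(-85/64, 45/32)
obs 2: x=1 → posterior Normal(-75/74, 45/37)
obs 3: x=-2 → posterior Normal(-95/84, 15/14)
obs 4: x=-1 → posterior Normal(-105/94, 45/47)
obs 5: x=-1 → posterior Normal(-115/104, 45/52)

-115/104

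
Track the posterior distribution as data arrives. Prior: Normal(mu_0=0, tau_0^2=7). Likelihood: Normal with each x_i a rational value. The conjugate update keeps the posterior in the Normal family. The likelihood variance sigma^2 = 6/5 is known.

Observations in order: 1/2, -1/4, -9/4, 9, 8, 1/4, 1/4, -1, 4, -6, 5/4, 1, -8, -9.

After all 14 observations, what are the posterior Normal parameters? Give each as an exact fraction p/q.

obs 1: x=1/2 → posterior Normal(35/82, 42/41)
obs 2: x=-1/4 → posterior Normal(35/304, 21/38)
obs 3: x=-9/4 → posterior Normal(-70/111, 14/37)
obs 4: x=9 → posterior Normal(245/146, 21/73)
obs 5: x=8 → posterior Normal(525/181, 42/181)
obs 6: x=1/4 → posterior Normal(2135/864, 7/36)
obs 7: x=1/4 → posterior Normal(1085/502, 42/251)
obs 8: x=-1 → posterior Normal(1015/572, 21/143)
obs 9: x=4 → posterior Normal(1295/642, 14/107)
obs 10: x=-6 → posterior Normal(875/712, 21/178)
obs 11: x=5/4 → posterior Normal(1925/1564, 42/391)
obs 12: x=1 → posterior Normal(2065/1704, 7/71)
obs 13: x=-8 → posterior Normal(945/1844, 42/461)
obs 14: x=-9 → posterior Normal(-315/1984, 21/248)

mu_0=-315/1984, tau_0^2=21/248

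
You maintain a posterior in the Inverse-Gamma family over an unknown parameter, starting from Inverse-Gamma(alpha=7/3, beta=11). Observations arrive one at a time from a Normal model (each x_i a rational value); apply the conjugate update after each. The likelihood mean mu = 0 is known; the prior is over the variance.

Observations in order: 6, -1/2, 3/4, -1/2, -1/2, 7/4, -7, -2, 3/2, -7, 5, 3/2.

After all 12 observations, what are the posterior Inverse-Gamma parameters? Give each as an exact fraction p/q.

obs 1: x=6 → posterior Inverse-Gamma(17/6, 29)
obs 2: x=-1/2 → posterior Inverse-Gamma(10/3, 233/8)
obs 3: x=3/4 → posterior Inverse-Gamma(23/6, 941/32)
obs 4: x=-1/2 → posterior Inverse-Gamma(13/3, 945/32)
obs 5: x=-1/2 → posterior Inverse-Gamma(29/6, 949/32)
obs 6: x=7/4 → posterior Inverse-Gamma(16/3, 499/16)
obs 7: x=-7 → posterior Inverse-Gamma(35/6, 891/16)
obs 8: x=-2 → posterior Inverse-Gamma(19/3, 923/16)
obs 9: x=3/2 → posterior Inverse-Gamma(41/6, 941/16)
obs 10: x=-7 → posterior Inverse-Gamma(22/3, 1333/16)
obs 11: x=5 → posterior Inverse-Gamma(47/6, 1533/16)
obs 12: x=3/2 → posterior Inverse-Gamma(25/3, 1551/16)

alpha=25/3, beta=1551/16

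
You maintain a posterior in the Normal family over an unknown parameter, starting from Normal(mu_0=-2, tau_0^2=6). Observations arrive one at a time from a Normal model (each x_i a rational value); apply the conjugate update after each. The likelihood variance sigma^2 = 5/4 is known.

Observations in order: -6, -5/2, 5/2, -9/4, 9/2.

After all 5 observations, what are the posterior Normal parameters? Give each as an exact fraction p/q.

obs 1: x=-6 → posterior Normal(-154/29, 30/29)
obs 2: x=-5/2 → posterior Normal(-214/53, 30/53)
obs 3: x=5/2 → posterior Normal(-2, 30/77)
obs 4: x=-9/4 → posterior Normal(-208/101, 30/101)
obs 5: x=9/2 → posterior Normal(-4/5, 6/25)

mu_0=-4/5, tau_0^2=6/25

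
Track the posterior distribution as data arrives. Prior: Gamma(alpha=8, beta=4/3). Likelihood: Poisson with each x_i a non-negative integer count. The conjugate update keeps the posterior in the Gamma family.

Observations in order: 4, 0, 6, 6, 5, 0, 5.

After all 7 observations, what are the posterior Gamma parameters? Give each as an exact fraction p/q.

alpha=34, beta=25/3

obs 1: x=4 → posterior Gamma(12, 7/3)
obs 2: x=0 → posterior Gamma(12, 10/3)
obs 3: x=6 → posterior Gamma(18, 13/3)
obs 4: x=6 → posterior Gamma(24, 16/3)
obs 5: x=5 → posterior Gamma(29, 19/3)
obs 6: x=0 → posterior Gamma(29, 22/3)
obs 7: x=5 → posterior Gamma(34, 25/3)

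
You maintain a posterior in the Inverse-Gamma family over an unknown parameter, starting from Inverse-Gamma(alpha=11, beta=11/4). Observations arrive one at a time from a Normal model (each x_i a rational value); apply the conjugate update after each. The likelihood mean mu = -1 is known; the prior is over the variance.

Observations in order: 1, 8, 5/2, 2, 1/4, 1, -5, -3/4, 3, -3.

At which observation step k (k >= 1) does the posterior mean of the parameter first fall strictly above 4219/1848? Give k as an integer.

obs 1: x=1 → posterior Inverse-Gamma(23/2, 19/4)
obs 2: x=8 → posterior Inverse-Gamma(12, 181/4)
obs 3: x=5/2 → posterior Inverse-Gamma(25/2, 411/8)
obs 4: x=2 → posterior Inverse-Gamma(13, 447/8)
obs 5: x=1/4 → posterior Inverse-Gamma(27/2, 1813/32)
obs 6: x=1 → posterior Inverse-Gamma(14, 1877/32)
obs 7: x=-5 → posterior Inverse-Gamma(29/2, 2133/32)
obs 8: x=-3/4 → posterior Inverse-Gamma(15, 1067/16)
obs 9: x=3 → posterior Inverse-Gamma(31/2, 1195/16)
obs 10: x=-3 → posterior Inverse-Gamma(16, 1227/16)

k = 2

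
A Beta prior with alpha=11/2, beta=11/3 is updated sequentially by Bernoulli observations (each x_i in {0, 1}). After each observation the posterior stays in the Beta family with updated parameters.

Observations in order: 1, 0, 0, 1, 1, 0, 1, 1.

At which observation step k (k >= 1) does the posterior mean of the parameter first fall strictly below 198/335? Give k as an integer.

obs 1: x=1 → posterior Beta(13/2, 11/3)
obs 2: x=0 → posterior Beta(13/2, 14/3)
obs 3: x=0 → posterior Beta(13/2, 17/3)
obs 4: x=1 → posterior Beta(15/2, 17/3)
obs 5: x=1 → posterior Beta(17/2, 17/3)
obs 6: x=0 → posterior Beta(17/2, 20/3)
obs 7: x=1 → posterior Beta(19/2, 20/3)
obs 8: x=1 → posterior Beta(21/2, 20/3)

k = 2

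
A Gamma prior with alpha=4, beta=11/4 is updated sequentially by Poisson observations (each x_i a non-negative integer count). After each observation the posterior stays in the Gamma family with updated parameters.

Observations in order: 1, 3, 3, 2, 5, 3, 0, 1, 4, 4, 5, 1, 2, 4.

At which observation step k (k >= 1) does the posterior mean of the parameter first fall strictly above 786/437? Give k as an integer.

obs 1: x=1 → posterior Gamma(5, 15/4)
obs 2: x=3 → posterior Gamma(8, 19/4)
obs 3: x=3 → posterior Gamma(11, 23/4)
obs 4: x=2 → posterior Gamma(13, 27/4)
obs 5: x=5 → posterior Gamma(18, 31/4)
obs 6: x=3 → posterior Gamma(21, 35/4)
obs 7: x=0 → posterior Gamma(21, 39/4)
obs 8: x=1 → posterior Gamma(22, 43/4)
obs 9: x=4 → posterior Gamma(26, 47/4)
obs 10: x=4 → posterior Gamma(30, 51/4)
obs 11: x=5 → posterior Gamma(35, 55/4)
obs 12: x=1 → posterior Gamma(36, 59/4)
obs 13: x=2 → posterior Gamma(38, 63/4)
obs 14: x=4 → posterior Gamma(42, 67/4)

k = 3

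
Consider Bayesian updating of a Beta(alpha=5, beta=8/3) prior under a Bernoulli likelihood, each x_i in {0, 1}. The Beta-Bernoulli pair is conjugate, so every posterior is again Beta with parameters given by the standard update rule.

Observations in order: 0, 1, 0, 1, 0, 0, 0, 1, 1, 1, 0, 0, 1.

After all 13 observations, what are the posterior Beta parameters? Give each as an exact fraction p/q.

alpha=11, beta=29/3

obs 1: x=0 → posterior Beta(5, 11/3)
obs 2: x=1 → posterior Beta(6, 11/3)
obs 3: x=0 → posterior Beta(6, 14/3)
obs 4: x=1 → posterior Beta(7, 14/3)
obs 5: x=0 → posterior Beta(7, 17/3)
obs 6: x=0 → posterior Beta(7, 20/3)
obs 7: x=0 → posterior Beta(7, 23/3)
obs 8: x=1 → posterior Beta(8, 23/3)
obs 9: x=1 → posterior Beta(9, 23/3)
obs 10: x=1 → posterior Beta(10, 23/3)
obs 11: x=0 → posterior Beta(10, 26/3)
obs 12: x=0 → posterior Beta(10, 29/3)
obs 13: x=1 → posterior Beta(11, 29/3)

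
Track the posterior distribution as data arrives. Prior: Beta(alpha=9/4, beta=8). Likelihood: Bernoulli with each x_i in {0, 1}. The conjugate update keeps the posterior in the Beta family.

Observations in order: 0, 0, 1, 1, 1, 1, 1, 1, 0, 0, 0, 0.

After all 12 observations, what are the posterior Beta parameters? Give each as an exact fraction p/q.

obs 1: x=0 → posterior Beta(9/4, 9)
obs 2: x=0 → posterior Beta(9/4, 10)
obs 3: x=1 → posterior Beta(13/4, 10)
obs 4: x=1 → posterior Beta(17/4, 10)
obs 5: x=1 → posterior Beta(21/4, 10)
obs 6: x=1 → posterior Beta(25/4, 10)
obs 7: x=1 → posterior Beta(29/4, 10)
obs 8: x=1 → posterior Beta(33/4, 10)
obs 9: x=0 → posterior Beta(33/4, 11)
obs 10: x=0 → posterior Beta(33/4, 12)
obs 11: x=0 → posterior Beta(33/4, 13)
obs 12: x=0 → posterior Beta(33/4, 14)

alpha=33/4, beta=14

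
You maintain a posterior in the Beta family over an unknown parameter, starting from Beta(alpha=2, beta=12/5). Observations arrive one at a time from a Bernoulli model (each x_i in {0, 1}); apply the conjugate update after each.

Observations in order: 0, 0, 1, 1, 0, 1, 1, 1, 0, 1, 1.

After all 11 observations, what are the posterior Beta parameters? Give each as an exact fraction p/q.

obs 1: x=0 → posterior Beta(2, 17/5)
obs 2: x=0 → posterior Beta(2, 22/5)
obs 3: x=1 → posterior Beta(3, 22/5)
obs 4: x=1 → posterior Beta(4, 22/5)
obs 5: x=0 → posterior Beta(4, 27/5)
obs 6: x=1 → posterior Beta(5, 27/5)
obs 7: x=1 → posterior Beta(6, 27/5)
obs 8: x=1 → posterior Beta(7, 27/5)
obs 9: x=0 → posterior Beta(7, 32/5)
obs 10: x=1 → posterior Beta(8, 32/5)
obs 11: x=1 → posterior Beta(9, 32/5)

alpha=9, beta=32/5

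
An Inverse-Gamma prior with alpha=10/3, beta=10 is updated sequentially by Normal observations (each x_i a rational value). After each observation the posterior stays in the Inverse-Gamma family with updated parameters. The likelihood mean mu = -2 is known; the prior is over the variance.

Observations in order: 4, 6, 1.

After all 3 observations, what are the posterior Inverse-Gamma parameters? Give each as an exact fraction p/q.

alpha=29/6, beta=129/2

obs 1: x=4 → posterior Inverse-Gamma(23/6, 28)
obs 2: x=6 → posterior Inverse-Gamma(13/3, 60)
obs 3: x=1 → posterior Inverse-Gamma(29/6, 129/2)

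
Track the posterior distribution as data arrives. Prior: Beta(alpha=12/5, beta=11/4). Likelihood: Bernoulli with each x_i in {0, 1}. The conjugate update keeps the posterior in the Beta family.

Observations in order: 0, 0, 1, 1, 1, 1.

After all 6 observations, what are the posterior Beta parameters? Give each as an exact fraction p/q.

alpha=32/5, beta=19/4

obs 1: x=0 → posterior Beta(12/5, 15/4)
obs 2: x=0 → posterior Beta(12/5, 19/4)
obs 3: x=1 → posterior Beta(17/5, 19/4)
obs 4: x=1 → posterior Beta(22/5, 19/4)
obs 5: x=1 → posterior Beta(27/5, 19/4)
obs 6: x=1 → posterior Beta(32/5, 19/4)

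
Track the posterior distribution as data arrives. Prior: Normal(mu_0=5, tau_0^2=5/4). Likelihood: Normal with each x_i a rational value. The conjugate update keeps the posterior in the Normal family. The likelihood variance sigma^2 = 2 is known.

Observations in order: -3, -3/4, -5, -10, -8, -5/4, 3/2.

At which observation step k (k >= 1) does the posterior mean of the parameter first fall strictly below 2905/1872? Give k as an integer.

obs 1: x=-3 → posterior Normal(25/13, 10/13)
obs 2: x=-3/4 → posterior Normal(85/72, 5/9)
obs 3: x=-5 → posterior Normal(-15/92, 10/23)
obs 4: x=-10 → posterior Normal(-215/112, 5/14)
obs 5: x=-8 → posterior Normal(-125/44, 10/33)
obs 6: x=-5/4 → posterior Normal(-50/19, 5/19)
obs 7: x=3/2 → posterior Normal(-185/86, 10/43)

k = 2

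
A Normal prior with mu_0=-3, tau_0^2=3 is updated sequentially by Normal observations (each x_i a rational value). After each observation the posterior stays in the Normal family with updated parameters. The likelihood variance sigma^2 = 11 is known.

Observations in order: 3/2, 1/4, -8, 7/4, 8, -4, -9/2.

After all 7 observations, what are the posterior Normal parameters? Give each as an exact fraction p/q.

obs 1: x=3/2 → posterior Normal(-57/28, 33/14)
obs 2: x=1/4 → posterior Normal(-111/68, 33/17)
obs 3: x=-8 → posterior Normal(-207/80, 33/20)
obs 4: x=7/4 → posterior Normal(-93/46, 33/23)
obs 5: x=8 → posterior Normal(-45/52, 33/26)
obs 6: x=-4 → posterior Normal(-69/58, 33/29)
obs 7: x=-9/2 → posterior Normal(-3/2, 33/32)

mu_0=-3/2, tau_0^2=33/32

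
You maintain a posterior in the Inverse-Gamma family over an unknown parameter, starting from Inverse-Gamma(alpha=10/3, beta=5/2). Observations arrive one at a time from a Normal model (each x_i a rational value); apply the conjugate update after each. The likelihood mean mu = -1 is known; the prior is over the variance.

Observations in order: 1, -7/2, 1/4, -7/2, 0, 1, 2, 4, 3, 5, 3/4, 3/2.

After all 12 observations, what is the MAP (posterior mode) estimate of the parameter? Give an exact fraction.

2961/496

obs 1: x=1 → posterior Inverse-Gamma(23/6, 9/2)
obs 2: x=-7/2 → posterior Inverse-Gamma(13/3, 61/8)
obs 3: x=1/4 → posterior Inverse-Gamma(29/6, 269/32)
obs 4: x=-7/2 → posterior Inverse-Gamma(16/3, 369/32)
obs 5: x=0 → posterior Inverse-Gamma(35/6, 385/32)
obs 6: x=1 → posterior Inverse-Gamma(19/3, 449/32)
obs 7: x=2 → posterior Inverse-Gamma(41/6, 593/32)
obs 8: x=4 → posterior Inverse-Gamma(22/3, 993/32)
obs 9: x=3 → posterior Inverse-Gamma(47/6, 1249/32)
obs 10: x=5 → posterior Inverse-Gamma(25/3, 1825/32)
obs 11: x=3/4 → posterior Inverse-Gamma(53/6, 937/16)
obs 12: x=3/2 → posterior Inverse-Gamma(28/3, 987/16)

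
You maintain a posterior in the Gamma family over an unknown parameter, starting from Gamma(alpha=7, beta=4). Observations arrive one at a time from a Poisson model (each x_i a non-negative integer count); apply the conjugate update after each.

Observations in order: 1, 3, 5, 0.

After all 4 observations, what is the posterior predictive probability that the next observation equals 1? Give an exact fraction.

4503599627370496/16677181699666569

obs 1: x=1 → posterior Gamma(8, 5)
obs 2: x=3 → posterior Gamma(11, 6)
obs 3: x=5 → posterior Gamma(16, 7)
obs 4: x=0 → posterior Gamma(16, 8)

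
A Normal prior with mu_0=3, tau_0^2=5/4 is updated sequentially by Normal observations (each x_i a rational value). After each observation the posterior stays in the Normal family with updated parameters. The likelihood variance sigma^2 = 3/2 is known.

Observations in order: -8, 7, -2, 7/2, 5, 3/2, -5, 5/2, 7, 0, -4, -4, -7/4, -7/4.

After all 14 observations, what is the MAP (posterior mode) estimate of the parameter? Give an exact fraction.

obs 1: x=-8 → posterior Normal(-2, 15/22)
obs 2: x=7 → posterior Normal(13/16, 15/32)
obs 3: x=-2 → posterior Normal(1/7, 5/14)
obs 4: x=7/2 → posterior Normal(41/52, 15/52)
obs 5: x=5 → posterior Normal(91/62, 15/62)
obs 6: x=3/2 → posterior Normal(53/36, 5/24)
obs 7: x=-5 → posterior Normal(28/41, 15/82)
obs 8: x=5/2 → posterior Normal(81/92, 15/92)
obs 9: x=7 → posterior Normal(151/102, 5/34)
obs 10: x=0 → posterior Normal(151/112, 15/112)
obs 11: x=-4 → posterior Normal(111/122, 15/122)
obs 12: x=-4 → posterior Normal(71/132, 5/44)
obs 13: x=-7/4 → posterior Normal(107/284, 15/142)
obs 14: x=-7/4 → posterior Normal(9/38, 15/152)

9/38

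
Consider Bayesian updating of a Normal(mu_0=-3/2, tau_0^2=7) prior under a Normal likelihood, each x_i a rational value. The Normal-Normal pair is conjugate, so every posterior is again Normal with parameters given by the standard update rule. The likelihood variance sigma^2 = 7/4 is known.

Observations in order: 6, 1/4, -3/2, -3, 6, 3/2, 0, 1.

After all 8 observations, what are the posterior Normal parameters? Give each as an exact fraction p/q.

obs 1: x=6 → posterior Normal(9/2, 7/5)
obs 2: x=1/4 → posterior Normal(47/18, 7/9)
obs 3: x=-3/2 → posterior Normal(35/26, 7/13)
obs 4: x=-3 → posterior Normal(11/34, 7/17)
obs 5: x=6 → posterior Normal(59/42, 1/3)
obs 6: x=3/2 → posterior Normal(71/50, 7/25)
obs 7: x=0 → posterior Normal(71/58, 7/29)
obs 8: x=1 → posterior Normal(79/66, 7/33)

mu_0=79/66, tau_0^2=7/33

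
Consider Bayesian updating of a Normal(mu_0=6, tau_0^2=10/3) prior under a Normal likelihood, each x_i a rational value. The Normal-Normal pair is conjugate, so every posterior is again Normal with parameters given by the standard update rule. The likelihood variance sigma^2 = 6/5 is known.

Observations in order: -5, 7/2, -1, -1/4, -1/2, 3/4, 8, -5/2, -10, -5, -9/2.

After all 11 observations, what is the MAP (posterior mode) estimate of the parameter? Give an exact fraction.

-717/568

obs 1: x=-5 → posterior Normal(-71/34, 15/17)
obs 2: x=7/2 → posterior Normal(33/118, 30/59)
obs 3: x=-1 → posterior Normal(-17/168, 5/14)
obs 4: x=-1/4 → posterior Normal(-59/436, 30/109)
obs 5: x=-1/2 → posterior Normal(-109/536, 15/67)
obs 6: x=3/4 → posterior Normal(-17/318, 10/53)
obs 7: x=8 → posterior Normal(383/368, 15/92)
obs 8: x=-5/2 → posterior Normal(129/209, 30/209)
obs 9: x=-10 → posterior Normal(-121/234, 5/39)
obs 10: x=-5 → posterior Normal(-246/259, 30/259)
obs 11: x=-9/2 → posterior Normal(-717/568, 15/142)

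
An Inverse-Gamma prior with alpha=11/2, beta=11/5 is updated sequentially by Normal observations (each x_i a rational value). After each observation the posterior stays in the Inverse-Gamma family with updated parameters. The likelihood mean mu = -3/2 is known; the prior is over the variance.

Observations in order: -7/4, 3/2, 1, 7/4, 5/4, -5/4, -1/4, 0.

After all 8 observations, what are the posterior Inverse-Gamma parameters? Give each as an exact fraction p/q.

obs 1: x=-7/4 → posterior Inverse-Gamma(6, 357/160)
obs 2: x=3/2 → posterior Inverse-Gamma(13/2, 1077/160)
obs 3: x=1 → posterior Inverse-Gamma(7, 1577/160)
obs 4: x=7/4 → posterior Inverse-Gamma(15/2, 1211/80)
obs 5: x=5/4 → posterior Inverse-Gamma(8, 3027/160)
obs 6: x=-5/4 → posterior Inverse-Gamma(17/2, 379/20)
obs 7: x=-1/4 → posterior Inverse-Gamma(9, 3157/160)
obs 8: x=0 → posterior Inverse-Gamma(19/2, 3337/160)

alpha=19/2, beta=3337/160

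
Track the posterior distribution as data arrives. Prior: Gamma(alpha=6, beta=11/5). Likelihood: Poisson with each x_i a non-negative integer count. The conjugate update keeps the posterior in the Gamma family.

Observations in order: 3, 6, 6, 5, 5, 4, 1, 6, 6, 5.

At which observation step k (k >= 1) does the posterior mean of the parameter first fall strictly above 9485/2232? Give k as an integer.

obs 1: x=3 → posterior Gamma(9, 16/5)
obs 2: x=6 → posterior Gamma(15, 21/5)
obs 3: x=6 → posterior Gamma(21, 26/5)
obs 4: x=5 → posterior Gamma(26, 31/5)
obs 5: x=5 → posterior Gamma(31, 36/5)
obs 6: x=4 → posterior Gamma(35, 41/5)
obs 7: x=1 → posterior Gamma(36, 46/5)
obs 8: x=6 → posterior Gamma(42, 51/5)
obs 9: x=6 → posterior Gamma(48, 56/5)
obs 10: x=5 → posterior Gamma(53, 61/5)

k = 5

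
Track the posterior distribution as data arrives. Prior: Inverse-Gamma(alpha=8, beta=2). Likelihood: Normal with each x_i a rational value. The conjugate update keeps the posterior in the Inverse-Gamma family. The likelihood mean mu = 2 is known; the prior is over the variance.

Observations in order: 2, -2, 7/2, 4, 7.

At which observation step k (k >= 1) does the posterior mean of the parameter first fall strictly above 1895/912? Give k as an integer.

obs 1: x=2 → posterior Inverse-Gamma(17/2, 2)
obs 2: x=-2 → posterior Inverse-Gamma(9, 10)
obs 3: x=7/2 → posterior Inverse-Gamma(19/2, 89/8)
obs 4: x=4 → posterior Inverse-Gamma(10, 105/8)
obs 5: x=7 → posterior Inverse-Gamma(21/2, 205/8)

k = 5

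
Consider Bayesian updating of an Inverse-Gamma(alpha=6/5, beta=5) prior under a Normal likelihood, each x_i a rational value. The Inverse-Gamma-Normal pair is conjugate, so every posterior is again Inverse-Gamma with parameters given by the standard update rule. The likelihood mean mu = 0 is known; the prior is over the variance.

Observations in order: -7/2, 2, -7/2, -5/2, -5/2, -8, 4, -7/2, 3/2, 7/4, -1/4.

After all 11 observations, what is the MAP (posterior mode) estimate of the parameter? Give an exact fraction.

obs 1: x=-7/2 → posterior Inverse-Gamma(17/10, 89/8)
obs 2: x=2 → posterior Inverse-Gamma(11/5, 105/8)
obs 3: x=-7/2 → posterior Inverse-Gamma(27/10, 77/4)
obs 4: x=-5/2 → posterior Inverse-Gamma(16/5, 179/8)
obs 5: x=-5/2 → posterior Inverse-Gamma(37/10, 51/2)
obs 6: x=-8 → posterior Inverse-Gamma(21/5, 115/2)
obs 7: x=4 → posterior Inverse-Gamma(47/10, 131/2)
obs 8: x=-7/2 → posterior Inverse-Gamma(26/5, 573/8)
obs 9: x=3/2 → posterior Inverse-Gamma(57/10, 291/4)
obs 10: x=7/4 → posterior Inverse-Gamma(31/5, 2377/32)
obs 11: x=-1/4 → posterior Inverse-Gamma(67/10, 1189/16)

5945/616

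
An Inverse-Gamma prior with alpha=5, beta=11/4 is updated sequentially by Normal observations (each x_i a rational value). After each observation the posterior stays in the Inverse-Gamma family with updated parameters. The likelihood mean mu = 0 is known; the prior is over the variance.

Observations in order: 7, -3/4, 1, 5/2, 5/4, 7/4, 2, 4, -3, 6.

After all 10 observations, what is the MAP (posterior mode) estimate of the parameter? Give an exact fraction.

obs 1: x=7 → posterior Inverse-Gamma(11/2, 109/4)
obs 2: x=-3/4 → posterior Inverse-Gamma(6, 881/32)
obs 3: x=1 → posterior Inverse-Gamma(13/2, 897/32)
obs 4: x=5/2 → posterior Inverse-Gamma(7, 997/32)
obs 5: x=5/4 → posterior Inverse-Gamma(15/2, 511/16)
obs 6: x=7/4 → posterior Inverse-Gamma(8, 1071/32)
obs 7: x=2 → posterior Inverse-Gamma(17/2, 1135/32)
obs 8: x=4 → posterior Inverse-Gamma(9, 1391/32)
obs 9: x=-3 → posterior Inverse-Gamma(19/2, 1535/32)
obs 10: x=6 → posterior Inverse-Gamma(10, 2111/32)

2111/352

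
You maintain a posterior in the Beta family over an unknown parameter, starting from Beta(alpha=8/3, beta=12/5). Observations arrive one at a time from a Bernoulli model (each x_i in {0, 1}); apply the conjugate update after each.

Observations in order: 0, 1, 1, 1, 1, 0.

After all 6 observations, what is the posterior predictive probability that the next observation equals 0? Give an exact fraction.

33/83

obs 1: x=0 → posterior Beta(8/3, 17/5)
obs 2: x=1 → posterior Beta(11/3, 17/5)
obs 3: x=1 → posterior Beta(14/3, 17/5)
obs 4: x=1 → posterior Beta(17/3, 17/5)
obs 5: x=1 → posterior Beta(20/3, 17/5)
obs 6: x=0 → posterior Beta(20/3, 22/5)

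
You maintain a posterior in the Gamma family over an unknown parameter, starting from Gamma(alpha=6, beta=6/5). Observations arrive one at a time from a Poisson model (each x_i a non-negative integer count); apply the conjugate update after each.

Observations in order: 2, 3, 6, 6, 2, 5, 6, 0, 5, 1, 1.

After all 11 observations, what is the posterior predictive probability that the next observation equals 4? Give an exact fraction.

181647413696735529660264863526895458428422975571417081342260075580166712703055653125/1000117509179345707509776868285543673442645231272059595181563827774549632341594079232

obs 1: x=2 → posterior Gamma(8, 11/5)
obs 2: x=3 → posterior Gamma(11, 16/5)
obs 3: x=6 → posterior Gamma(17, 21/5)
obs 4: x=6 → posterior Gamma(23, 26/5)
obs 5: x=2 → posterior Gamma(25, 31/5)
obs 6: x=5 → posterior Gamma(30, 36/5)
obs 7: x=6 → posterior Gamma(36, 41/5)
obs 8: x=0 → posterior Gamma(36, 46/5)
obs 9: x=5 → posterior Gamma(41, 51/5)
obs 10: x=1 → posterior Gamma(42, 56/5)
obs 11: x=1 → posterior Gamma(43, 61/5)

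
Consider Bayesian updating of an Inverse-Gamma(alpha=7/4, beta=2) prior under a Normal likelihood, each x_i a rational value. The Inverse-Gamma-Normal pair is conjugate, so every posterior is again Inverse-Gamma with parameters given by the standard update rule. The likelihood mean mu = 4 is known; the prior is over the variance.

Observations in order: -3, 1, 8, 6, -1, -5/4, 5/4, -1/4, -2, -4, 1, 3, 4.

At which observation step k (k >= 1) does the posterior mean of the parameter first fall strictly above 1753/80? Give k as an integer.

k = 10

obs 1: x=-3 → posterior Inverse-Gamma(9/4, 53/2)
obs 2: x=1 → posterior Inverse-Gamma(11/4, 31)
obs 3: x=8 → posterior Inverse-Gamma(13/4, 39)
obs 4: x=6 → posterior Inverse-Gamma(15/4, 41)
obs 5: x=-1 → posterior Inverse-Gamma(17/4, 107/2)
obs 6: x=-5/4 → posterior Inverse-Gamma(19/4, 2153/32)
obs 7: x=5/4 → posterior Inverse-Gamma(21/4, 1137/16)
obs 8: x=-1/4 → posterior Inverse-Gamma(23/4, 2563/32)
obs 9: x=-2 → posterior Inverse-Gamma(25/4, 3139/32)
obs 10: x=-4 → posterior Inverse-Gamma(27/4, 4163/32)
obs 11: x=1 → posterior Inverse-Gamma(29/4, 4307/32)
obs 12: x=3 → posterior Inverse-Gamma(31/4, 4323/32)
obs 13: x=4 → posterior Inverse-Gamma(33/4, 4323/32)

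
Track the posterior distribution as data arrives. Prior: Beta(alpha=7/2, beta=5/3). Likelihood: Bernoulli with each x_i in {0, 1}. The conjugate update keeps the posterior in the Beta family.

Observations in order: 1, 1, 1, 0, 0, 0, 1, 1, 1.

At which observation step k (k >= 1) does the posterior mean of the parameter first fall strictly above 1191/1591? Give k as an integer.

k = 2

obs 1: x=1 → posterior Beta(9/2, 5/3)
obs 2: x=1 → posterior Beta(11/2, 5/3)
obs 3: x=1 → posterior Beta(13/2, 5/3)
obs 4: x=0 → posterior Beta(13/2, 8/3)
obs 5: x=0 → posterior Beta(13/2, 11/3)
obs 6: x=0 → posterior Beta(13/2, 14/3)
obs 7: x=1 → posterior Beta(15/2, 14/3)
obs 8: x=1 → posterior Beta(17/2, 14/3)
obs 9: x=1 → posterior Beta(19/2, 14/3)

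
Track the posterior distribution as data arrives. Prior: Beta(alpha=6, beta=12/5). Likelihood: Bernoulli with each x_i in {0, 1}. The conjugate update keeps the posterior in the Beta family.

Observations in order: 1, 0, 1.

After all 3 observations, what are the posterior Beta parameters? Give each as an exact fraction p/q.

obs 1: x=1 → posterior Beta(7, 12/5)
obs 2: x=0 → posterior Beta(7, 17/5)
obs 3: x=1 → posterior Beta(8, 17/5)

alpha=8, beta=17/5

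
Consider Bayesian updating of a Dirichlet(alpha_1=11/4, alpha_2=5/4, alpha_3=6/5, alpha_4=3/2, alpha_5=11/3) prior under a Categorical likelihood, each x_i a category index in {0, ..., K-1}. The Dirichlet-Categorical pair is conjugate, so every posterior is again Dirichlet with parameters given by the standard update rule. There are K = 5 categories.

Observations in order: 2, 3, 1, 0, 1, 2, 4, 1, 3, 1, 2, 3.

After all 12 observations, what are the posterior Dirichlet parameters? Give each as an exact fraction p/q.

obs 1: x=2 → posterior Dirichlet(11/4, 5/4, 11/5, 3/2, 11/3)
obs 2: x=3 → posterior Dirichlet(11/4, 5/4, 11/5, 5/2, 11/3)
obs 3: x=1 → posterior Dirichlet(11/4, 9/4, 11/5, 5/2, 11/3)
obs 4: x=0 → posterior Dirichlet(15/4, 9/4, 11/5, 5/2, 11/3)
obs 5: x=1 → posterior Dirichlet(15/4, 13/4, 11/5, 5/2, 11/3)
obs 6: x=2 → posterior Dirichlet(15/4, 13/4, 16/5, 5/2, 11/3)
obs 7: x=4 → posterior Dirichlet(15/4, 13/4, 16/5, 5/2, 14/3)
obs 8: x=1 → posterior Dirichlet(15/4, 17/4, 16/5, 5/2, 14/3)
obs 9: x=3 → posterior Dirichlet(15/4, 17/4, 16/5, 7/2, 14/3)
obs 10: x=1 → posterior Dirichlet(15/4, 21/4, 16/5, 7/2, 14/3)
obs 11: x=2 → posterior Dirichlet(15/4, 21/4, 21/5, 7/2, 14/3)
obs 12: x=3 → posterior Dirichlet(15/4, 21/4, 21/5, 9/2, 14/3)

alpha_1=15/4, alpha_2=21/4, alpha_3=21/5, alpha_4=9/2, alpha_5=14/3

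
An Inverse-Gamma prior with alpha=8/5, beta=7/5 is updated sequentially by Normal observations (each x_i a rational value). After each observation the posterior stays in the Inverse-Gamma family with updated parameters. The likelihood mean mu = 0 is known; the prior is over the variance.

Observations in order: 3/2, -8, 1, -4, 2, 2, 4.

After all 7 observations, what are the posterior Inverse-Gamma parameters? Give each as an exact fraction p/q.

alpha=51/10, beta=2201/40

obs 1: x=3/2 → posterior Inverse-Gamma(21/10, 101/40)
obs 2: x=-8 → posterior Inverse-Gamma(13/5, 1381/40)
obs 3: x=1 → posterior Inverse-Gamma(31/10, 1401/40)
obs 4: x=-4 → posterior Inverse-Gamma(18/5, 1721/40)
obs 5: x=2 → posterior Inverse-Gamma(41/10, 1801/40)
obs 6: x=2 → posterior Inverse-Gamma(23/5, 1881/40)
obs 7: x=4 → posterior Inverse-Gamma(51/10, 2201/40)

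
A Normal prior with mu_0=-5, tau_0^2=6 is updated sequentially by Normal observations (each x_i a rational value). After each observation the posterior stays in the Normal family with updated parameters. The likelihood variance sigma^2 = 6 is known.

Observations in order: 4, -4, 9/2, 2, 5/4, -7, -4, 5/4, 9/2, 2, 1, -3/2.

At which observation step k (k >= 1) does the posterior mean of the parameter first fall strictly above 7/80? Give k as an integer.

obs 1: x=4 → posterior Normal(-1/2, 3)
obs 2: x=-4 → posterior Normal(-5/3, 2)
obs 3: x=9/2 → posterior Normal(-1/8, 3/2)
obs 4: x=2 → posterior Normal(3/10, 6/5)
obs 5: x=5/4 → posterior Normal(11/24, 1)
obs 6: x=-7 → posterior Normal(-17/28, 6/7)
obs 7: x=-4 → posterior Normal(-33/32, 3/4)
obs 8: x=5/4 → posterior Normal(-7/9, 2/3)
obs 9: x=9/2 → posterior Normal(-1/4, 3/5)
obs 10: x=2 → posterior Normal(-1/22, 6/11)
obs 11: x=1 → posterior Normal(1/24, 1/2)
obs 12: x=-3/2 → posterior Normal(-1/13, 6/13)

k = 4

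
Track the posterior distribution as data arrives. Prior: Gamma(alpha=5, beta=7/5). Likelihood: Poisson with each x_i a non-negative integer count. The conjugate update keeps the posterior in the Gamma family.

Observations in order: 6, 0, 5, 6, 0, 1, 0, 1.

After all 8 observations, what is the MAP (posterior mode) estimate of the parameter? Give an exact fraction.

obs 1: x=6 → posterior Gamma(11, 12/5)
obs 2: x=0 → posterior Gamma(11, 17/5)
obs 3: x=5 → posterior Gamma(16, 22/5)
obs 4: x=6 → posterior Gamma(22, 27/5)
obs 5: x=0 → posterior Gamma(22, 32/5)
obs 6: x=1 → posterior Gamma(23, 37/5)
obs 7: x=0 → posterior Gamma(23, 42/5)
obs 8: x=1 → posterior Gamma(24, 47/5)

115/47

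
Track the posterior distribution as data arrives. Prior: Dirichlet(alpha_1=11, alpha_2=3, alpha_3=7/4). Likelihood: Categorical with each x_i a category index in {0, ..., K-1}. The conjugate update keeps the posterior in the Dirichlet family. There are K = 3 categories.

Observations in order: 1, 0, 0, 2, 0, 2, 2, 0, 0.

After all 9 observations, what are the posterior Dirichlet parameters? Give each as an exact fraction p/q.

alpha_1=16, alpha_2=4, alpha_3=19/4

obs 1: x=1 → posterior Dirichlet(11, 4, 7/4)
obs 2: x=0 → posterior Dirichlet(12, 4, 7/4)
obs 3: x=0 → posterior Dirichlet(13, 4, 7/4)
obs 4: x=2 → posterior Dirichlet(13, 4, 11/4)
obs 5: x=0 → posterior Dirichlet(14, 4, 11/4)
obs 6: x=2 → posterior Dirichlet(14, 4, 15/4)
obs 7: x=2 → posterior Dirichlet(14, 4, 19/4)
obs 8: x=0 → posterior Dirichlet(15, 4, 19/4)
obs 9: x=0 → posterior Dirichlet(16, 4, 19/4)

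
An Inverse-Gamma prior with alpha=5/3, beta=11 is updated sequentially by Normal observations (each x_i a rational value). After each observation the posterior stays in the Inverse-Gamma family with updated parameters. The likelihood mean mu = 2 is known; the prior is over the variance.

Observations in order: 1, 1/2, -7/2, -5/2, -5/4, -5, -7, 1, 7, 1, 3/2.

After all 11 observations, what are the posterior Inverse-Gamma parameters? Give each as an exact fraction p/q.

alpha=43/6, beta=3897/32

obs 1: x=1 → posterior Inverse-Gamma(13/6, 23/2)
obs 2: x=1/2 → posterior Inverse-Gamma(8/3, 101/8)
obs 3: x=-7/2 → posterior Inverse-Gamma(19/6, 111/4)
obs 4: x=-5/2 → posterior Inverse-Gamma(11/3, 303/8)
obs 5: x=-5/4 → posterior Inverse-Gamma(25/6, 1381/32)
obs 6: x=-5 → posterior Inverse-Gamma(14/3, 2165/32)
obs 7: x=-7 → posterior Inverse-Gamma(31/6, 3461/32)
obs 8: x=1 → posterior Inverse-Gamma(17/3, 3477/32)
obs 9: x=7 → posterior Inverse-Gamma(37/6, 3877/32)
obs 10: x=1 → posterior Inverse-Gamma(20/3, 3893/32)
obs 11: x=3/2 → posterior Inverse-Gamma(43/6, 3897/32)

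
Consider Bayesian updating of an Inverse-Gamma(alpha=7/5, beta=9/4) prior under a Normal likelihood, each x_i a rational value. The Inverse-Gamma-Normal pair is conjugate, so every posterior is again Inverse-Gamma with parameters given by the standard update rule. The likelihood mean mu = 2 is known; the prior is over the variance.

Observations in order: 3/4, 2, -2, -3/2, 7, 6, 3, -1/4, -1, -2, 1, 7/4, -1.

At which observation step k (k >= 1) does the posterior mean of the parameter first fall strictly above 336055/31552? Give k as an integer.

k = 6

obs 1: x=3/4 → posterior Inverse-Gamma(19/10, 97/32)
obs 2: x=2 → posterior Inverse-Gamma(12/5, 97/32)
obs 3: x=-2 → posterior Inverse-Gamma(29/10, 353/32)
obs 4: x=-3/2 → posterior Inverse-Gamma(17/5, 549/32)
obs 5: x=7 → posterior Inverse-Gamma(39/10, 949/32)
obs 6: x=6 → posterior Inverse-Gamma(22/5, 1205/32)
obs 7: x=3 → posterior Inverse-Gamma(49/10, 1221/32)
obs 8: x=-1/4 → posterior Inverse-Gamma(27/5, 651/16)
obs 9: x=-1 → posterior Inverse-Gamma(59/10, 723/16)
obs 10: x=-2 → posterior Inverse-Gamma(32/5, 851/16)
obs 11: x=1 → posterior Inverse-Gamma(69/10, 859/16)
obs 12: x=7/4 → posterior Inverse-Gamma(37/5, 1719/32)
obs 13: x=-1 → posterior Inverse-Gamma(79/10, 1863/32)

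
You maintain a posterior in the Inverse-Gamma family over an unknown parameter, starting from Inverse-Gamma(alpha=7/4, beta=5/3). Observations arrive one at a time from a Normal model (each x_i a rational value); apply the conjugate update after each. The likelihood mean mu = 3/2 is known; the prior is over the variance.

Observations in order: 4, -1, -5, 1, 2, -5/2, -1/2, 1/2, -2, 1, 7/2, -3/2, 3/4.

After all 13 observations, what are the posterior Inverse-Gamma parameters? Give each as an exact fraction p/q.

obs 1: x=4 → posterior Inverse-Gamma(9/4, 115/24)
obs 2: x=-1 → posterior Inverse-Gamma(11/4, 95/12)
obs 3: x=-5 → posterior Inverse-Gamma(13/4, 697/24)
obs 4: x=1 → posterior Inverse-Gamma(15/4, 175/6)
obs 5: x=2 → posterior Inverse-Gamma(17/4, 703/24)
obs 6: x=-5/2 → posterior Inverse-Gamma(19/4, 895/24)
obs 7: x=-1/2 → posterior Inverse-Gamma(21/4, 943/24)
obs 8: x=1/2 → posterior Inverse-Gamma(23/4, 955/24)
obs 9: x=-2 → posterior Inverse-Gamma(25/4, 551/12)
obs 10: x=1 → posterior Inverse-Gamma(27/4, 1105/24)
obs 11: x=7/2 → posterior Inverse-Gamma(29/4, 1153/24)
obs 12: x=-3/2 → posterior Inverse-Gamma(31/4, 1261/24)
obs 13: x=3/4 → posterior Inverse-Gamma(33/4, 5071/96)

alpha=33/4, beta=5071/96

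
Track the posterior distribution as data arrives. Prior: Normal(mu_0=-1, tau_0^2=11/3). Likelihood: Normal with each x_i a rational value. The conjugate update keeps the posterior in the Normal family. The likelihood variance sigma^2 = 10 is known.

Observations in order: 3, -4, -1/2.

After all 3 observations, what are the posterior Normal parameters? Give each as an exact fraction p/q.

mu_0=-31/42, tau_0^2=110/63

obs 1: x=3 → posterior Normal(3/41, 110/41)
obs 2: x=-4 → posterior Normal(-41/52, 55/26)
obs 3: x=-1/2 → posterior Normal(-31/42, 110/63)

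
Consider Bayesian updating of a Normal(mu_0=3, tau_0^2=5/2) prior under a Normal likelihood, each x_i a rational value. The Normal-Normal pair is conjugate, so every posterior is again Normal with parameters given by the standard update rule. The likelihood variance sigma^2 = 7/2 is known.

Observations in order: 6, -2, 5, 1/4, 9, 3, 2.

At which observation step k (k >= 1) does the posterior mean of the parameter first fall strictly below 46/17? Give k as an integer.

obs 1: x=6 → posterior Normal(17/4, 35/24)
obs 2: x=-2 → posterior Normal(41/17, 35/34)
obs 3: x=5 → posterior Normal(3, 35/44)
obs 4: x=1/4 → posterior Normal(269/108, 35/54)
obs 5: x=9 → posterior Normal(449/128, 35/64)
obs 6: x=3 → posterior Normal(509/148, 35/74)
obs 7: x=2 → posterior Normal(183/56, 5/12)

k = 2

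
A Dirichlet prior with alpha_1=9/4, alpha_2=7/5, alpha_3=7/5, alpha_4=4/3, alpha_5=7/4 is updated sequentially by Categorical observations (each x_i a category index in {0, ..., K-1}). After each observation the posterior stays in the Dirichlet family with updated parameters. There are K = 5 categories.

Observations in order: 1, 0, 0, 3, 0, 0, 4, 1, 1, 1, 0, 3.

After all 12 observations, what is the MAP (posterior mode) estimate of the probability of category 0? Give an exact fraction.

obs 1: x=1 → posterior Dirichlet(9/4, 12/5, 7/5, 4/3, 7/4)
obs 2: x=0 → posterior Dirichlet(13/4, 12/5, 7/5, 4/3, 7/4)
obs 3: x=0 → posterior Dirichlet(17/4, 12/5, 7/5, 4/3, 7/4)
obs 4: x=3 → posterior Dirichlet(17/4, 12/5, 7/5, 7/3, 7/4)
obs 5: x=0 → posterior Dirichlet(21/4, 12/5, 7/5, 7/3, 7/4)
obs 6: x=0 → posterior Dirichlet(25/4, 12/5, 7/5, 7/3, 7/4)
obs 7: x=4 → posterior Dirichlet(25/4, 12/5, 7/5, 7/3, 11/4)
obs 8: x=1 → posterior Dirichlet(25/4, 17/5, 7/5, 7/3, 11/4)
obs 9: x=1 → posterior Dirichlet(25/4, 22/5, 7/5, 7/3, 11/4)
obs 10: x=1 → posterior Dirichlet(25/4, 27/5, 7/5, 7/3, 11/4)
obs 11: x=0 → posterior Dirichlet(29/4, 27/5, 7/5, 7/3, 11/4)
obs 12: x=3 → posterior Dirichlet(29/4, 27/5, 7/5, 10/3, 11/4)

375/908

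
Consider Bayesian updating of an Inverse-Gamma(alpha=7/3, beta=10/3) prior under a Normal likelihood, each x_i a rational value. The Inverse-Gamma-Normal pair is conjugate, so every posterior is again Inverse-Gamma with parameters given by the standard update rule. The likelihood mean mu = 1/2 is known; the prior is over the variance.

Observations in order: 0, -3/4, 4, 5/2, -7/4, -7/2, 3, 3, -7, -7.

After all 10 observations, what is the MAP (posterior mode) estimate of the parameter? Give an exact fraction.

obs 1: x=0 → posterior Inverse-Gamma(17/6, 83/24)
obs 2: x=-3/4 → posterior Inverse-Gamma(10/3, 407/96)
obs 3: x=4 → posterior Inverse-Gamma(23/6, 995/96)
obs 4: x=5/2 → posterior Inverse-Gamma(13/3, 1187/96)
obs 5: x=-7/4 → posterior Inverse-Gamma(29/6, 715/48)
obs 6: x=-7/2 → posterior Inverse-Gamma(16/3, 1099/48)
obs 7: x=3 → posterior Inverse-Gamma(35/6, 1249/48)
obs 8: x=3 → posterior Inverse-Gamma(19/3, 1399/48)
obs 9: x=-7 → posterior Inverse-Gamma(41/6, 2749/48)
obs 10: x=-7 → posterior Inverse-Gamma(22/3, 4099/48)

4099/400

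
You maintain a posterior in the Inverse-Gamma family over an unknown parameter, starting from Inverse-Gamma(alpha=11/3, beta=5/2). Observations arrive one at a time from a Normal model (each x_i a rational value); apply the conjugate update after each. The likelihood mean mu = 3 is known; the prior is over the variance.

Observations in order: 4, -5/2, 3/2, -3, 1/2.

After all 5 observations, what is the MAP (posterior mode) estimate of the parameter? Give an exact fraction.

obs 1: x=4 → posterior Inverse-Gamma(25/6, 3)
obs 2: x=-5/2 → posterior Inverse-Gamma(14/3, 145/8)
obs 3: x=3/2 → posterior Inverse-Gamma(31/6, 77/4)
obs 4: x=-3 → posterior Inverse-Gamma(17/3, 149/4)
obs 5: x=1/2 → posterior Inverse-Gamma(37/6, 323/8)

969/172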